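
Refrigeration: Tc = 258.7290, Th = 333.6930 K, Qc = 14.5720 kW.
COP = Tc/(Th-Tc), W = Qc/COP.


COP = 258.7290 / 74.9640 = 3.4514
W = 14.5720 / 3.4514 = 4.2221 kW

COP = 3.4514, W = 4.2221 kW


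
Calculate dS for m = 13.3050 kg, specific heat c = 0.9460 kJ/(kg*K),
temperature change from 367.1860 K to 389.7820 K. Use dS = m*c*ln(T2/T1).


T2/T1 = 1.0615
ln(T2/T1) = 0.0597
dS = 13.3050 * 0.9460 * 0.0597 = 0.7517 kJ/K

0.7517 kJ/K


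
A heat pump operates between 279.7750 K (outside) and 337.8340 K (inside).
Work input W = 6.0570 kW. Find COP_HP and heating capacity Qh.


COP = 337.8340 / 58.0590 = 5.8188
Qh = 5.8188 * 6.0570 = 35.2445 kW

COP = 5.8188, Qh = 35.2445 kW


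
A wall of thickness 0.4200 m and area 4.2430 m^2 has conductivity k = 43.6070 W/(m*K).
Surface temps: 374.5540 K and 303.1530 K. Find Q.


dT = 71.4010 K
Q = 43.6070 * 4.2430 * 71.4010 / 0.4200 = 31454.6057 W

31454.6057 W


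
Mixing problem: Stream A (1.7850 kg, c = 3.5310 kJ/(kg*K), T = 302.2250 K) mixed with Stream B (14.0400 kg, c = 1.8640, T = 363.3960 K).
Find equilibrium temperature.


num = 11415.1511
den = 32.4734
Tf = 351.5232 K

351.5232 K


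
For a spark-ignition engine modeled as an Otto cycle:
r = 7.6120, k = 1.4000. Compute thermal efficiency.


r^(k-1) = 2.2522
eta = 1 - 1/2.2522 = 0.5560 = 55.5982%

55.5982%


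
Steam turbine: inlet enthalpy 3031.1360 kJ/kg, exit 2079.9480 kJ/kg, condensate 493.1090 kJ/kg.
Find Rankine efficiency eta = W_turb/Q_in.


W = 951.1880 kJ/kg
Q_in = 2538.0270 kJ/kg
eta = 0.3748 = 37.4775%

eta = 37.4775%


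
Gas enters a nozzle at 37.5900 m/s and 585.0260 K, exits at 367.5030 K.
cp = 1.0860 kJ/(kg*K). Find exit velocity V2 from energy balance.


dT = 217.5230 K
2*cp*1000*dT = 472459.9560
V1^2 = 1413.0081
V2 = sqrt(473872.9641) = 688.3843 m/s

688.3843 m/s


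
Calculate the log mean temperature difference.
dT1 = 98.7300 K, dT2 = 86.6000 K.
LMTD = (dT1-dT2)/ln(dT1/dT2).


dT1/dT2 = 1.1401
ln(dT1/dT2) = 0.1311
LMTD = 12.1300 / 0.1311 = 92.5325 K

92.5325 K


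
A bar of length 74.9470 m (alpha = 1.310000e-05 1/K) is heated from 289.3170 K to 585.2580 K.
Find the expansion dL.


dT = 295.9410 K
dL = 1.310000e-05 * 74.9470 * 295.9410 = 0.290557 m
L_final = 75.237557 m

dL = 0.290557 m


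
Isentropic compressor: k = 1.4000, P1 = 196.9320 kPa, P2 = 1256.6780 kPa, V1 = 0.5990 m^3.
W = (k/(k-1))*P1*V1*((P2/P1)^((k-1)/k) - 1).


(k-1)/k = 0.2857
(P2/P1)^exp = 1.6981
W = 3.5000 * 196.9320 * 0.5990 * (1.6981 - 1) = 288.2399 kJ

288.2399 kJ


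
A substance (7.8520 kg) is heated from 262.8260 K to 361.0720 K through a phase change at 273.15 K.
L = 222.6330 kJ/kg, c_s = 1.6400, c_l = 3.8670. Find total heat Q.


Q1 (sensible, solid) = 7.8520 * 1.6400 * 10.3240 = 132.9450 kJ
Q2 (latent) = 7.8520 * 222.6330 = 1748.1143 kJ
Q3 (sensible, liquid) = 7.8520 * 3.8670 * 87.9220 = 2669.6358 kJ
Q_total = 4550.6952 kJ

4550.6952 kJ


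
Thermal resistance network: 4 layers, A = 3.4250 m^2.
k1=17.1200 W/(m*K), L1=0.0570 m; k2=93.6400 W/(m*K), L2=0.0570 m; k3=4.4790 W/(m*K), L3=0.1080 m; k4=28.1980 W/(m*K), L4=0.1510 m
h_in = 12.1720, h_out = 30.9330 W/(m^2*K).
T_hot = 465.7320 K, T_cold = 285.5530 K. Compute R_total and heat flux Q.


R_conv_in = 1/(12.1720*3.4250) = 0.0240
R_1 = 0.0570/(17.1200*3.4250) = 0.0010
R_2 = 0.0570/(93.6400*3.4250) = 0.0002
R_3 = 0.1080/(4.4790*3.4250) = 0.0070
R_4 = 0.1510/(28.1980*3.4250) = 0.0016
R_conv_out = 1/(30.9330*3.4250) = 0.0094
R_total = 0.0432 K/W
Q = 180.1790 / 0.0432 = 4172.8021 W

R_total = 0.0432 K/W, Q = 4172.8021 W


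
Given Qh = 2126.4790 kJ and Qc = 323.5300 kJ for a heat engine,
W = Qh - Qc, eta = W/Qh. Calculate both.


W = 2126.4790 - 323.5300 = 1802.9490 kJ
eta = 1802.9490 / 2126.4790 = 0.8479 = 84.7856%

W = 1802.9490 kJ, eta = 84.7856%


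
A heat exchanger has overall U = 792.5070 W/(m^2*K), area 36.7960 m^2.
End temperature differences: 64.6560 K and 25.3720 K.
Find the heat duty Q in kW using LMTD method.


LMTD = 41.9954 K
Q = 792.5070 * 36.7960 * 41.9954 = 1224632.9526 W = 1224.6330 kW

1224.6330 kW


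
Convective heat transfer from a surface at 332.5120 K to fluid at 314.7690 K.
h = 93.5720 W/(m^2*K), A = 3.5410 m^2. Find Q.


dT = 17.7430 K
Q = 93.5720 * 3.5410 * 17.7430 = 5878.9382 W

5878.9382 W


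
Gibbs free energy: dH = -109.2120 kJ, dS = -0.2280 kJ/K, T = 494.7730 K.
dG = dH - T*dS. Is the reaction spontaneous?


T*dS = 494.7730 * -0.2280 = -112.8082 kJ
dG = -109.2120 + 112.8082 = 3.5962 kJ (non-spontaneous)

dG = 3.5962 kJ, non-spontaneous


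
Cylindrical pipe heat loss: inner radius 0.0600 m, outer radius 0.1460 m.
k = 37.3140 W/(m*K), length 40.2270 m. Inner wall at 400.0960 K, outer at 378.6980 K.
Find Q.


dT = 21.3980 K
ln(ro/ri) = 0.8893
Q = 2*pi*37.3140*40.2270*21.3980 / 0.8893 = 226940.8832 W

226940.8832 W


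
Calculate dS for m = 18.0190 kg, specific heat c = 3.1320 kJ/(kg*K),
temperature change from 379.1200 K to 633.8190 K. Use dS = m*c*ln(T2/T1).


T2/T1 = 1.6718
ln(T2/T1) = 0.5139
dS = 18.0190 * 3.1320 * 0.5139 = 29.0028 kJ/K

29.0028 kJ/K


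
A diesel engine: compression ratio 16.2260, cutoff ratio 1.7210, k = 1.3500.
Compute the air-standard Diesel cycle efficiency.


r^(k-1) = 2.6520
rc^k = 2.0812
eta = 0.5812 = 58.1164%

58.1164%


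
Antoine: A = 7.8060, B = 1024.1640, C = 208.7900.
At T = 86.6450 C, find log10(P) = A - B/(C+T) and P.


C+T = 295.4350
B/(C+T) = 3.4666
log10(P) = 7.8060 - 3.4666 = 4.3394
P = 10^4.3394 = 21845.8747 mmHg

21845.8747 mmHg


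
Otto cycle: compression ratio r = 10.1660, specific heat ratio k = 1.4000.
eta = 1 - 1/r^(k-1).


r^(k-1) = 2.5285
eta = 1 - 1/2.5285 = 0.6045 = 60.4506%

60.4506%


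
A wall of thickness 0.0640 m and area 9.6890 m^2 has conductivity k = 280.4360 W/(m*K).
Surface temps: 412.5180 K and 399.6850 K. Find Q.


dT = 12.8330 K
Q = 280.4360 * 9.6890 * 12.8330 / 0.0640 = 544829.9084 W

544829.9084 W


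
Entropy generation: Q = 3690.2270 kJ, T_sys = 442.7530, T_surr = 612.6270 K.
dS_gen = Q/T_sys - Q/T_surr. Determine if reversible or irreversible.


dS_sys = 3690.2270/442.7530 = 8.3347 kJ/K
dS_surr = -3690.2270/612.6270 = -6.0236 kJ/K
dS_gen = 8.3347 - 6.0236 = 2.3111 kJ/K (irreversible)

dS_gen = 2.3111 kJ/K, irreversible


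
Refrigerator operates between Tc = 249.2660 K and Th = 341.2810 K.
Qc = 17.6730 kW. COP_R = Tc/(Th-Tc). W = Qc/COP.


COP = 249.2660 / 92.0150 = 2.7090
W = 17.6730 / 2.7090 = 6.5239 kW

COP = 2.7090, W = 6.5239 kW


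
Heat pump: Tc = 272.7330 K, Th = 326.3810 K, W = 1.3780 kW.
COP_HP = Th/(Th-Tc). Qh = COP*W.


COP = 326.3810 / 53.6480 = 6.0837
Qh = 6.0837 * 1.3780 = 8.3834 kW

COP = 6.0837, Qh = 8.3834 kW


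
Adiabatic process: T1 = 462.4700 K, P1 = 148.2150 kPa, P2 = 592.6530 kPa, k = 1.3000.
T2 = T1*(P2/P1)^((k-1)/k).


(k-1)/k = 0.2308
(P2/P1)^exp = 1.3769
T2 = 462.4700 * 1.3769 = 636.7742 K

636.7742 K


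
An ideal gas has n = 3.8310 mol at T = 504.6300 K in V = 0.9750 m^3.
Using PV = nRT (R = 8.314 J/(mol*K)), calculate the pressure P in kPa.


P = nRT/V = 3.8310 * 8.314 * 504.6300 / 0.9750
= 16072.9368 / 0.9750 = 16485.0634 Pa = 16.4851 kPa

16.4851 kPa


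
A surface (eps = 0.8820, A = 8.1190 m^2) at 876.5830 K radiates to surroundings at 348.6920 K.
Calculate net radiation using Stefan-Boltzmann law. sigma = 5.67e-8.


T^4 = 5.9044e+11
Tsurr^4 = 1.4783e+10
Q = 0.8820 * 5.67e-8 * 8.1190 * 5.7565e+11 = 233729.8335 W

233729.8335 W


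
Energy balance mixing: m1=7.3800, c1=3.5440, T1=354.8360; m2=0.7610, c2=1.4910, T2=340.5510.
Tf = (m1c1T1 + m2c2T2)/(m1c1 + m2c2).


num = 9667.0428
den = 27.2894
Tf = 354.2421 K

354.2421 K


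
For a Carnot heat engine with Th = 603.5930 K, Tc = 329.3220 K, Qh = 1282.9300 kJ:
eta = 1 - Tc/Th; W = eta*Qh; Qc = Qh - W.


eta = 1 - 329.3220/603.5930 = 0.4544
W = 0.4544 * 1282.9300 = 582.9599 kJ
Qc = 1282.9300 - 582.9599 = 699.9701 kJ

eta = 45.4397%, W = 582.9599 kJ, Qc = 699.9701 kJ


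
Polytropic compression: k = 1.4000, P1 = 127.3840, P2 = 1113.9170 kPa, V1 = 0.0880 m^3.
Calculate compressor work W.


(k-1)/k = 0.2857
(P2/P1)^exp = 1.8581
W = 3.5000 * 127.3840 * 0.0880 * (1.8581 - 1) = 33.6667 kJ

33.6667 kJ


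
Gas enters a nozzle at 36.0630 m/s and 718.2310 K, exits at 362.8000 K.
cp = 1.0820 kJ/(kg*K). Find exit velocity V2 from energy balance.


dT = 355.4310 K
2*cp*1000*dT = 769152.6840
V1^2 = 1300.5400
V2 = sqrt(770453.2240) = 877.7546 m/s

877.7546 m/s


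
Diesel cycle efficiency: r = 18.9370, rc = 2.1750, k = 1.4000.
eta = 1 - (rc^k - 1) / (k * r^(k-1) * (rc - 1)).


r^(k-1) = 3.2428
rc^k = 2.9679
eta = 0.6311 = 63.1105%

63.1105%


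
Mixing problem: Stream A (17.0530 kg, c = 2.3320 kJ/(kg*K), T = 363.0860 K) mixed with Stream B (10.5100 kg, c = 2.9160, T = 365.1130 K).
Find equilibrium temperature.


num = 25628.7339
den = 70.4148
Tf = 363.9682 K

363.9682 K


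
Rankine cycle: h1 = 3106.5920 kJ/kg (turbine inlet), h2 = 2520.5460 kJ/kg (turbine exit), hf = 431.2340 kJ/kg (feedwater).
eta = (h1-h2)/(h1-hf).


W = 586.0460 kJ/kg
Q_in = 2675.3580 kJ/kg
eta = 0.2191 = 21.9053%

eta = 21.9053%


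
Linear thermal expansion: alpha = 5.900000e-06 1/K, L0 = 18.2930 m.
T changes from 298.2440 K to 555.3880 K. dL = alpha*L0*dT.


dT = 257.1440 K
dL = 5.900000e-06 * 18.2930 * 257.1440 = 0.027753 m
L_final = 18.320753 m

dL = 0.027753 m


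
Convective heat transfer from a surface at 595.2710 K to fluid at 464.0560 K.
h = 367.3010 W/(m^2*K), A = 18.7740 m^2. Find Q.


dT = 131.2150 K
Q = 367.3010 * 18.7740 * 131.2150 = 904820.4530 W

904820.4530 W


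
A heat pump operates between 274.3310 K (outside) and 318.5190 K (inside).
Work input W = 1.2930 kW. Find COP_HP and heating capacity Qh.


COP = 318.5190 / 44.1880 = 7.2083
Qh = 7.2083 * 1.2930 = 9.3203 kW

COP = 7.2083, Qh = 9.3203 kW


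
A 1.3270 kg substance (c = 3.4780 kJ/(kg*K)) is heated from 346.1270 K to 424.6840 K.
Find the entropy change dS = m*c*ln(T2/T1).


T2/T1 = 1.2270
ln(T2/T1) = 0.2045
dS = 1.3270 * 3.4780 * 0.2045 = 0.9440 kJ/K

0.9440 kJ/K


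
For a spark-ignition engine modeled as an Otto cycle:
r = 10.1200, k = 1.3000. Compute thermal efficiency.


r^(k-1) = 2.0024
eta = 1 - 1/2.0024 = 0.5006 = 50.0603%

50.0603%


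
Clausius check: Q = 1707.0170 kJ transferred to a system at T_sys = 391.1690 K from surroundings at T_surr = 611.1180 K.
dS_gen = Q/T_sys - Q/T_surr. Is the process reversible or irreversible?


dS_sys = 1707.0170/391.1690 = 4.3639 kJ/K
dS_surr = -1707.0170/611.1180 = -2.7933 kJ/K
dS_gen = 4.3639 - 2.7933 = 1.5706 kJ/K (irreversible)

dS_gen = 1.5706 kJ/K, irreversible


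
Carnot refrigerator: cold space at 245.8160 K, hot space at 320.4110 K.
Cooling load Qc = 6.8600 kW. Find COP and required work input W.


COP = 245.8160 / 74.5950 = 3.2953
W = 6.8600 / 3.2953 = 2.0817 kW

COP = 3.2953, W = 2.0817 kW


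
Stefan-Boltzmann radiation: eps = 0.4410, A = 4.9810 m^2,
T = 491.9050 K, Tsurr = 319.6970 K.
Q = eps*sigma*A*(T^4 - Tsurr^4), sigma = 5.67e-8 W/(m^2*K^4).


T^4 = 5.8550e+10
Tsurr^4 = 1.0446e+10
Q = 0.4410 * 5.67e-8 * 4.9810 * 4.8104e+10 = 5991.2313 W

5991.2313 W


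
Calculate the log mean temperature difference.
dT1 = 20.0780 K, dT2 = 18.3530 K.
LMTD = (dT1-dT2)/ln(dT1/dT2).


dT1/dT2 = 1.0940
ln(dT1/dT2) = 0.0898
LMTD = 1.7250 / 0.0898 = 19.2026 K

19.2026 K


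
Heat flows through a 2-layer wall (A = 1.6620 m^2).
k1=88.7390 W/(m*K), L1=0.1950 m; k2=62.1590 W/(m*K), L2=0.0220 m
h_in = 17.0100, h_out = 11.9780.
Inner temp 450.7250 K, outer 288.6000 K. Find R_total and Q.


R_conv_in = 1/(17.0100*1.6620) = 0.0354
R_1 = 0.1950/(88.7390*1.6620) = 0.0013
R_2 = 0.0220/(62.1590*1.6620) = 0.0002
R_conv_out = 1/(11.9780*1.6620) = 0.0502
R_total = 0.0871 K/W
Q = 162.1250 / 0.0871 = 1860.5112 W

R_total = 0.0871 K/W, Q = 1860.5112 W


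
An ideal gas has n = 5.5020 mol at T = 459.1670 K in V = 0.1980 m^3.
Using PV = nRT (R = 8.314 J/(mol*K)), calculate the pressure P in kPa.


P = nRT/V = 5.5020 * 8.314 * 459.1670 / 0.1980
= 21003.9644 / 0.1980 = 106080.6285 Pa = 106.0806 kPa

106.0806 kPa


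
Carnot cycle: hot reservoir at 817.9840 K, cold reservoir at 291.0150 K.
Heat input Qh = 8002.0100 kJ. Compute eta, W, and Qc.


eta = 1 - 291.0150/817.9840 = 0.6442
W = 0.6442 * 8002.0100 = 5155.1268 kJ
Qc = 8002.0100 - 5155.1268 = 2846.8832 kJ

eta = 64.4229%, W = 5155.1268 kJ, Qc = 2846.8832 kJ


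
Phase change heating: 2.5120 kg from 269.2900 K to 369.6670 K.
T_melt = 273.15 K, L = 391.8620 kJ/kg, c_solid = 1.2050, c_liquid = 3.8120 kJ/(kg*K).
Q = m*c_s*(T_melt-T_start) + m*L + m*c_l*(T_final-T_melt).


Q1 (sensible, solid) = 2.5120 * 1.2050 * 3.8600 = 11.6841 kJ
Q2 (latent) = 2.5120 * 391.8620 = 984.3573 kJ
Q3 (sensible, liquid) = 2.5120 * 3.8120 * 96.5170 = 924.2221 kJ
Q_total = 1920.2635 kJ

1920.2635 kJ


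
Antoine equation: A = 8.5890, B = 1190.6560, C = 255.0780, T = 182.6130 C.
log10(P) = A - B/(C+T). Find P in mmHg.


C+T = 437.6910
B/(C+T) = 2.7203
log10(P) = 8.5890 - 2.7203 = 5.8687
P = 10^5.8687 = 739074.4381 mmHg

739074.4381 mmHg


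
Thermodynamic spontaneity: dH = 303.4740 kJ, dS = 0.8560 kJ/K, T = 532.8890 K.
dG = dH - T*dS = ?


T*dS = 532.8890 * 0.8560 = 456.1530 kJ
dG = 303.4740 - 456.1530 = -152.6790 kJ (spontaneous)

dG = -152.6790 kJ, spontaneous


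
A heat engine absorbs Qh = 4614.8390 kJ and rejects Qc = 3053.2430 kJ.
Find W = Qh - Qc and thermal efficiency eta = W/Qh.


W = 4614.8390 - 3053.2430 = 1561.5960 kJ
eta = 1561.5960 / 4614.8390 = 0.3384 = 33.8386%

W = 1561.5960 kJ, eta = 33.8386%


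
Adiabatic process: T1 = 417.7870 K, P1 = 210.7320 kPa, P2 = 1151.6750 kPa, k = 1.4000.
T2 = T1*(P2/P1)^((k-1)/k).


(k-1)/k = 0.2857
(P2/P1)^exp = 1.6246
T2 = 417.7870 * 1.6246 = 678.7309 K

678.7309 K


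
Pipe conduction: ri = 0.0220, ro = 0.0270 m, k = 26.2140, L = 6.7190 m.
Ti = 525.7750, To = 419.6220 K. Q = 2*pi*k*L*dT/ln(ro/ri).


dT = 106.1530 K
ln(ro/ri) = 0.2048
Q = 2*pi*26.2140*6.7190*106.1530 / 0.2048 = 573630.1544 W

573630.1544 W


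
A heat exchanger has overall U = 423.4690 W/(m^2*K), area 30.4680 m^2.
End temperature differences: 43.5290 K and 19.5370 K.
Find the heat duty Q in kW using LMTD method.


LMTD = 29.9482 K
Q = 423.4690 * 30.4680 * 29.9482 = 386398.9379 W = 386.3989 kW

386.3989 kW


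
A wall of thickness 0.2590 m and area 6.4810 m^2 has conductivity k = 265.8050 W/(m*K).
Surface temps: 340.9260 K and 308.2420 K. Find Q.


dT = 32.6840 K
Q = 265.8050 * 6.4810 * 32.6840 / 0.2590 = 217390.5220 W

217390.5220 W


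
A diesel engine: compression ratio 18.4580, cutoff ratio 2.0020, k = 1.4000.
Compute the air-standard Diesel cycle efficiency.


r^(k-1) = 3.2098
rc^k = 2.6427
eta = 0.6352 = 63.5169%

63.5169%


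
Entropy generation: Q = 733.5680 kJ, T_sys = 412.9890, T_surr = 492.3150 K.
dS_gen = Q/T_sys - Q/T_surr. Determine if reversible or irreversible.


dS_sys = 733.5680/412.9890 = 1.7762 kJ/K
dS_surr = -733.5680/492.3150 = -1.4900 kJ/K
dS_gen = 1.7762 - 1.4900 = 0.2862 kJ/K (irreversible)

dS_gen = 0.2862 kJ/K, irreversible


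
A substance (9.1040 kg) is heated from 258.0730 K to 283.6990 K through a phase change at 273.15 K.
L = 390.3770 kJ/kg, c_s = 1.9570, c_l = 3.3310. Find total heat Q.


Q1 (sensible, solid) = 9.1040 * 1.9570 * 15.0770 = 268.6198 kJ
Q2 (latent) = 9.1040 * 390.3770 = 3553.9922 kJ
Q3 (sensible, liquid) = 9.1040 * 3.3310 * 10.5490 = 319.9029 kJ
Q_total = 4142.5149 kJ

4142.5149 kJ


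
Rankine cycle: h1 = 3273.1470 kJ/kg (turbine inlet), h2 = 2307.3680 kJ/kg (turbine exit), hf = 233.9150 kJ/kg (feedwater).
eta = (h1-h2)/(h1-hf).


W = 965.7790 kJ/kg
Q_in = 3039.2320 kJ/kg
eta = 0.3178 = 31.7771%

eta = 31.7771%


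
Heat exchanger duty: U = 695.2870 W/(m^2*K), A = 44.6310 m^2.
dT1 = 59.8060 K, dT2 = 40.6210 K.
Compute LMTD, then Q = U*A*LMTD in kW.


LMTD = 49.5966 K
Q = 695.2870 * 44.6310 * 49.5966 = 1539049.8742 W = 1539.0499 kW

1539.0499 kW


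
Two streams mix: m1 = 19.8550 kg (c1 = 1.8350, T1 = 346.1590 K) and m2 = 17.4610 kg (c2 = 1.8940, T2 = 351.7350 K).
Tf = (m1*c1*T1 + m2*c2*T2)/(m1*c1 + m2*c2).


num = 24244.2064
den = 69.5051
Tf = 348.8121 K

348.8121 K


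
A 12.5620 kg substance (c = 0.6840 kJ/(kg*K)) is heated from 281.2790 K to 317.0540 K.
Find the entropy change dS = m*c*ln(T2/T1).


T2/T1 = 1.1272
ln(T2/T1) = 0.1197
dS = 12.5620 * 0.6840 * 0.1197 = 1.0287 kJ/K

1.0287 kJ/K


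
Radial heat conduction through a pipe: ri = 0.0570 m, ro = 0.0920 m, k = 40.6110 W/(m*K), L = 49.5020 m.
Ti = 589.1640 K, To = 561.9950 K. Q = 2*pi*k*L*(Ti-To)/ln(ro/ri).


dT = 27.1690 K
ln(ro/ri) = 0.4787
Q = 2*pi*40.6110*49.5020*27.1690 / 0.4787 = 716840.7361 W

716840.7361 W


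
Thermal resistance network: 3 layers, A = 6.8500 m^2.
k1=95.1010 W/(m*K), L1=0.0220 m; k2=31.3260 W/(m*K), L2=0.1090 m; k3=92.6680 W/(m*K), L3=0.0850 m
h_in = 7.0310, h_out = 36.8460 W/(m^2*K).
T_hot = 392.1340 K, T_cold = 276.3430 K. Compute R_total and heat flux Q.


R_conv_in = 1/(7.0310*6.8500) = 0.0208
R_1 = 0.0220/(95.1010*6.8500) = 3.3771e-05
R_2 = 0.1090/(31.3260*6.8500) = 0.0005
R_3 = 0.0850/(92.6680*6.8500) = 0.0001
R_conv_out = 1/(36.8460*6.8500) = 0.0040
R_total = 0.0254 K/W
Q = 115.7910 / 0.0254 = 4558.5595 W

R_total = 0.0254 K/W, Q = 4558.5595 W


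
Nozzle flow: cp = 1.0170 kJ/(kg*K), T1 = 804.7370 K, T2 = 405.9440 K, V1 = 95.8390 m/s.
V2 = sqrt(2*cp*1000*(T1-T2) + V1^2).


dT = 398.7930 K
2*cp*1000*dT = 811144.9620
V1^2 = 9185.1139
V2 = sqrt(820330.0759) = 905.7207 m/s

905.7207 m/s


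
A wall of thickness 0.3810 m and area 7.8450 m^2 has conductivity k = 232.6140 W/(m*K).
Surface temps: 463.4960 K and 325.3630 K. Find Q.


dT = 138.1330 K
Q = 232.6140 * 7.8450 * 138.1330 / 0.3810 = 661608.7887 W

661608.7887 W


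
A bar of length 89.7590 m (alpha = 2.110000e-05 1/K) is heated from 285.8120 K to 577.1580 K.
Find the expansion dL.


dT = 291.3460 K
dL = 2.110000e-05 * 89.7590 * 291.3460 = 0.551785 m
L_final = 90.310785 m

dL = 0.551785 m


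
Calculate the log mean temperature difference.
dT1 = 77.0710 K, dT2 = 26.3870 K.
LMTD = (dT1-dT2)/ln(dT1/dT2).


dT1/dT2 = 2.9208
ln(dT1/dT2) = 1.0719
LMTD = 50.6840 / 1.0719 = 47.2862 K

47.2862 K


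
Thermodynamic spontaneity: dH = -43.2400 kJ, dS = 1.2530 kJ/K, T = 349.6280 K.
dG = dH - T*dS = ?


T*dS = 349.6280 * 1.2530 = 438.0839 kJ
dG = -43.2400 - 438.0839 = -481.3239 kJ (spontaneous)

dG = -481.3239 kJ, spontaneous


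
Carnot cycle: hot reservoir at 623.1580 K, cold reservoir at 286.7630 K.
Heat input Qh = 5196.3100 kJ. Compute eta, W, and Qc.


eta = 1 - 286.7630/623.1580 = 0.5398
W = 0.5398 * 5196.3100 = 2805.0875 kJ
Qc = 5196.3100 - 2805.0875 = 2391.2225 kJ

eta = 53.9823%, W = 2805.0875 kJ, Qc = 2391.2225 kJ


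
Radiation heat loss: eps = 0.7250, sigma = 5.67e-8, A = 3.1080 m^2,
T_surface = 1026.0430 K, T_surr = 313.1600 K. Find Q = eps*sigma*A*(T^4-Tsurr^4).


T^4 = 1.1083e+12
Tsurr^4 = 9.6176e+09
Q = 0.7250 * 5.67e-8 * 3.1080 * 1.0987e+12 = 140371.5883 W

140371.5883 W


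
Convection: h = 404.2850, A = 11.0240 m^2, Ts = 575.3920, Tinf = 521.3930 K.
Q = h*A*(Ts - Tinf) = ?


dT = 53.9990 K
Q = 404.2850 * 11.0240 * 53.9990 = 240664.7865 W

240664.7865 W


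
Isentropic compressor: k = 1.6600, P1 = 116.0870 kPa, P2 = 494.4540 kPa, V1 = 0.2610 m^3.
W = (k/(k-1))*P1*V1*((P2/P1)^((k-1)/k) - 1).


(k-1)/k = 0.3976
(P2/P1)^exp = 1.7792
W = 2.5152 * 116.0870 * 0.2610 * (1.7792 - 1) = 59.3782 kJ

59.3782 kJ


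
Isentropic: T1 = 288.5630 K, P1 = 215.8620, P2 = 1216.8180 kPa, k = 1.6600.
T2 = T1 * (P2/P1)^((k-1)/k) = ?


(k-1)/k = 0.3976
(P2/P1)^exp = 1.9889
T2 = 288.5630 * 1.9889 = 573.9191 K

573.9191 K


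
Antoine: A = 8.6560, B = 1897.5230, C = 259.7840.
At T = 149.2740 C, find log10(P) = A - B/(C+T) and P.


C+T = 409.0580
B/(C+T) = 4.6388
log10(P) = 8.6560 - 4.6388 = 4.0172
P = 10^4.0172 = 10404.8849 mmHg

10404.8849 mmHg


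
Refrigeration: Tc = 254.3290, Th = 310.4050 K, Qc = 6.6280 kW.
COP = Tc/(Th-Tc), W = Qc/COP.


COP = 254.3290 / 56.0760 = 4.5354
W = 6.6280 / 4.5354 = 1.4614 kW

COP = 4.5354, W = 1.4614 kW


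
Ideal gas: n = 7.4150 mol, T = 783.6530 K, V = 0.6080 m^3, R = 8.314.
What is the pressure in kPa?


P = nRT/V = 7.4150 * 8.314 * 783.6530 / 0.6080
= 48310.8831 / 0.6080 = 79458.6893 Pa = 79.4587 kPa

79.4587 kPa


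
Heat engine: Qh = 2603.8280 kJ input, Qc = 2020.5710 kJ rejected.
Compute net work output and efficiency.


W = 2603.8280 - 2020.5710 = 583.2570 kJ
eta = 583.2570 / 2603.8280 = 0.2240 = 22.4000%

W = 583.2570 kJ, eta = 22.4000%


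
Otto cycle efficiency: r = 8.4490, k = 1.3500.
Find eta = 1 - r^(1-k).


r^(k-1) = 2.1105
eta = 1 - 1/2.1105 = 0.5262 = 52.6175%

52.6175%


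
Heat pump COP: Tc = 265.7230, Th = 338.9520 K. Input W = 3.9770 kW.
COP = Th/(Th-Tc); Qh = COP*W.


COP = 338.9520 / 73.2290 = 4.6287
Qh = 4.6287 * 3.9770 = 18.4082 kW

COP = 4.6287, Qh = 18.4082 kW


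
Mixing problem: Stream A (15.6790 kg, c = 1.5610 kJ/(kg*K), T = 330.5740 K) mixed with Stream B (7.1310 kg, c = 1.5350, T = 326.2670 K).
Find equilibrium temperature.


num = 11662.1182
den = 35.4210
Tf = 329.2430 K

329.2430 K


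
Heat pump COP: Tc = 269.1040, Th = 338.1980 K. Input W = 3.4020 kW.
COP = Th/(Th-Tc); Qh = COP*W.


COP = 338.1980 / 69.0940 = 4.8948
Qh = 4.8948 * 3.4020 = 16.6519 kW

COP = 4.8948, Qh = 16.6519 kW


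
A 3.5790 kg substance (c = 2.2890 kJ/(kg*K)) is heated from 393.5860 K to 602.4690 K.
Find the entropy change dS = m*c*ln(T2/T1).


T2/T1 = 1.5307
ln(T2/T1) = 0.4257
dS = 3.5790 * 2.2890 * 0.4257 = 3.4878 kJ/K

3.4878 kJ/K


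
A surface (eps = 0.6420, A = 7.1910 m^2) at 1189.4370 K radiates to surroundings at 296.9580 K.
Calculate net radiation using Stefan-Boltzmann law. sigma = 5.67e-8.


T^4 = 2.0015e+12
Tsurr^4 = 7.7764e+09
Q = 0.6420 * 5.67e-8 * 7.1910 * 1.9938e+12 = 521894.2847 W

521894.2847 W


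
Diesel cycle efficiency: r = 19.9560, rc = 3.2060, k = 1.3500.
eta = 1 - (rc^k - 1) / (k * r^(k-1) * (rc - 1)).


r^(k-1) = 2.8512
rc^k = 4.8200
eta = 0.5501 = 55.0113%

55.0113%


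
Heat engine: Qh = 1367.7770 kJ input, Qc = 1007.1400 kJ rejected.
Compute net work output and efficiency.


W = 1367.7770 - 1007.1400 = 360.6370 kJ
eta = 360.6370 / 1367.7770 = 0.2637 = 26.3667%

W = 360.6370 kJ, eta = 26.3667%


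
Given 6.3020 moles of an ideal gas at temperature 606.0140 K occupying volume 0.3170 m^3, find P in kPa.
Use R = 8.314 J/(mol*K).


P = nRT/V = 6.3020 * 8.314 * 606.0140 / 0.3170
= 31751.9993 / 0.3170 = 100164.0356 Pa = 100.1640 kPa

100.1640 kPa


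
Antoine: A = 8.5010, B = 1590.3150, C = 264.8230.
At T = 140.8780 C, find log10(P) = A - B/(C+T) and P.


C+T = 405.7010
B/(C+T) = 3.9199
log10(P) = 8.5010 - 3.9199 = 4.5811
P = 10^4.5811 = 38113.7028 mmHg

38113.7028 mmHg


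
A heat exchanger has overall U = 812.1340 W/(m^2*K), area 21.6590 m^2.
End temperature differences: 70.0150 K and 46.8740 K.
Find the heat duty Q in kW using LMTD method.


LMTD = 57.6728 K
Q = 812.1340 * 21.6590 * 57.6728 = 1014465.1144 W = 1014.4651 kW

1014.4651 kW


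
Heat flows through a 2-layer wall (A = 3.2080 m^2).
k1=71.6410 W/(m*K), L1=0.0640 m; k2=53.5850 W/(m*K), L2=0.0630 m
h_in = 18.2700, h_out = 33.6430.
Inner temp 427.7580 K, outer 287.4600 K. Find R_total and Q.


R_conv_in = 1/(18.2700*3.2080) = 0.0171
R_1 = 0.0640/(71.6410*3.2080) = 0.0003
R_2 = 0.0630/(53.5850*3.2080) = 0.0004
R_conv_out = 1/(33.6430*3.2080) = 0.0093
R_total = 0.0270 K/W
Q = 140.2980 / 0.0270 = 5201.5400 W

R_total = 0.0270 K/W, Q = 5201.5400 W


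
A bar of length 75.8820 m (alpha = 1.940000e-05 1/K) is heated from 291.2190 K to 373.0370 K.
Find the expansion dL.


dT = 81.8180 K
dL = 1.940000e-05 * 75.8820 * 81.8180 = 0.120445 m
L_final = 76.002445 m

dL = 0.120445 m


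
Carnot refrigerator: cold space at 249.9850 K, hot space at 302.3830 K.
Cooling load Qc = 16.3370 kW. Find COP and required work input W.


COP = 249.9850 / 52.3980 = 4.7709
W = 16.3370 / 4.7709 = 3.4243 kW

COP = 4.7709, W = 3.4243 kW


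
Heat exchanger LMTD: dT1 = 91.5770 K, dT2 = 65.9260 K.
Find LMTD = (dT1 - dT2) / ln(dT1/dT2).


dT1/dT2 = 1.3891
ln(dT1/dT2) = 0.3286
LMTD = 25.6510 / 0.3286 = 78.0503 K

78.0503 K


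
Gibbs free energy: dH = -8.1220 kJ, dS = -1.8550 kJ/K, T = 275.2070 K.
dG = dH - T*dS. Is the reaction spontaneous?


T*dS = 275.2070 * -1.8550 = -510.5090 kJ
dG = -8.1220 + 510.5090 = 502.3870 kJ (non-spontaneous)

dG = 502.3870 kJ, non-spontaneous


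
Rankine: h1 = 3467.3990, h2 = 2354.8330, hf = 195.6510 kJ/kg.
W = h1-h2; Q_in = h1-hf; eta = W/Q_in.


W = 1112.5660 kJ/kg
Q_in = 3271.7480 kJ/kg
eta = 0.3401 = 34.0052%

eta = 34.0052%


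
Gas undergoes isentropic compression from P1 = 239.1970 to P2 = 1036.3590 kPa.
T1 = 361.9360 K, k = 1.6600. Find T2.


(k-1)/k = 0.3976
(P2/P1)^exp = 1.7913
T2 = 361.9360 * 1.7913 = 648.3346 K

648.3346 K


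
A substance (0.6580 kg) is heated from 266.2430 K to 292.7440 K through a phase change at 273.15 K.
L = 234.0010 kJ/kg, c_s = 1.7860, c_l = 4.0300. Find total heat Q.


Q1 (sensible, solid) = 0.6580 * 1.7860 * 6.9070 = 8.1170 kJ
Q2 (latent) = 0.6580 * 234.0010 = 153.9727 kJ
Q3 (sensible, liquid) = 0.6580 * 4.0300 * 19.5940 = 51.9582 kJ
Q_total = 214.0479 kJ

214.0479 kJ


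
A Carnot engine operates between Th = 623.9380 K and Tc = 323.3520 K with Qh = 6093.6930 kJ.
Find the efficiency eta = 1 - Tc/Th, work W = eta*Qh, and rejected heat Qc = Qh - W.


eta = 1 - 323.3520/623.9380 = 0.4818
W = 0.4818 * 6093.6930 = 2935.6744 kJ
Qc = 6093.6930 - 2935.6744 = 3158.0186 kJ

eta = 48.1756%, W = 2935.6744 kJ, Qc = 3158.0186 kJ


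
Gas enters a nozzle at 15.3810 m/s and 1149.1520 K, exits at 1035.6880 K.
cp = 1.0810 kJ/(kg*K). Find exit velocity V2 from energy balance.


dT = 113.4640 K
2*cp*1000*dT = 245309.1680
V1^2 = 236.5752
V2 = sqrt(245545.7432) = 495.5257 m/s

495.5257 m/s


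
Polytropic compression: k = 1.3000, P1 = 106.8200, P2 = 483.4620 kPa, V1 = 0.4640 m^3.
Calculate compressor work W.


(k-1)/k = 0.2308
(P2/P1)^exp = 1.4168
W = 4.3333 * 106.8200 * 0.4640 * (1.4168 - 1) = 89.5264 kJ

89.5264 kJ


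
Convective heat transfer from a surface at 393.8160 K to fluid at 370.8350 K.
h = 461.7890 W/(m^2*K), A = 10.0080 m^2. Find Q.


dT = 22.9810 K
Q = 461.7890 * 10.0080 * 22.9810 = 106208.6291 W

106208.6291 W


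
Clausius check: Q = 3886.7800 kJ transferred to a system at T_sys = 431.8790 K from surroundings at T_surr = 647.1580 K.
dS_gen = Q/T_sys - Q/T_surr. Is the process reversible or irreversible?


dS_sys = 3886.7800/431.8790 = 8.9997 kJ/K
dS_surr = -3886.7800/647.1580 = -6.0059 kJ/K
dS_gen = 8.9997 - 6.0059 = 2.9938 kJ/K (irreversible)

dS_gen = 2.9938 kJ/K, irreversible


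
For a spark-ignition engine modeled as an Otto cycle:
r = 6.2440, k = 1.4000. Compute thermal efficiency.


r^(k-1) = 2.0806
eta = 1 - 1/2.0806 = 0.5194 = 51.9366%

51.9366%


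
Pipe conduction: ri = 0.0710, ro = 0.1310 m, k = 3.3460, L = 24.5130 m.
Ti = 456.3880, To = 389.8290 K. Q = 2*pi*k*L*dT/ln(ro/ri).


dT = 66.5590 K
ln(ro/ri) = 0.6125
Q = 2*pi*3.3460*24.5130*66.5590 / 0.6125 = 56000.3312 W

56000.3312 W


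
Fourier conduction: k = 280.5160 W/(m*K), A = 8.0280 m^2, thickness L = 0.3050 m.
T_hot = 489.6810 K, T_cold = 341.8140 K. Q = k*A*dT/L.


dT = 147.8670 K
Q = 280.5160 * 8.0280 * 147.8670 / 0.3050 = 1091783.2414 W

1091783.2414 W


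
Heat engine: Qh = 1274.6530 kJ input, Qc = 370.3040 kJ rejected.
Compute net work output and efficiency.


W = 1274.6530 - 370.3040 = 904.3490 kJ
eta = 904.3490 / 1274.6530 = 0.7095 = 70.9486%

W = 904.3490 kJ, eta = 70.9486%


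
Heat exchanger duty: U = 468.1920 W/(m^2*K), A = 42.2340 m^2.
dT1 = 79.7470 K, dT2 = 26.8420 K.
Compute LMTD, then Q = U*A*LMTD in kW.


LMTD = 48.5861 K
Q = 468.1920 * 42.2340 * 48.5861 = 960723.4595 W = 960.7235 kW

960.7235 kW


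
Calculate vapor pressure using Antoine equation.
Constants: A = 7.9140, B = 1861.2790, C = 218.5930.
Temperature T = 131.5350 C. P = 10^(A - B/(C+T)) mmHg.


C+T = 350.1280
B/(C+T) = 5.3160
log10(P) = 7.9140 - 5.3160 = 2.5980
P = 10^2.5980 = 396.2818 mmHg

396.2818 mmHg


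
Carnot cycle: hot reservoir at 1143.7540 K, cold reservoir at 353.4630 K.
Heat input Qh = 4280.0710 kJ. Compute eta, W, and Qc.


eta = 1 - 353.4630/1143.7540 = 0.6910
W = 0.6910 * 4280.0710 = 2957.3681 kJ
Qc = 4280.0710 - 2957.3681 = 1322.7029 kJ

eta = 69.0962%, W = 2957.3681 kJ, Qc = 1322.7029 kJ


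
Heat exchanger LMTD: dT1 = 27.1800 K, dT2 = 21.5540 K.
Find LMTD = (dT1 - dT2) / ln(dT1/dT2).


dT1/dT2 = 1.2610
ln(dT1/dT2) = 0.2319
LMTD = 5.6260 / 0.2319 = 24.2584 K

24.2584 K


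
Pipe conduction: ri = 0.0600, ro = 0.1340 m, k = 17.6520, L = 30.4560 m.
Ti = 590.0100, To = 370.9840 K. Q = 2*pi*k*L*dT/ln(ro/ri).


dT = 219.0260 K
ln(ro/ri) = 0.8035
Q = 2*pi*17.6520*30.4560*219.0260 / 0.8035 = 920786.6535 W

920786.6535 W


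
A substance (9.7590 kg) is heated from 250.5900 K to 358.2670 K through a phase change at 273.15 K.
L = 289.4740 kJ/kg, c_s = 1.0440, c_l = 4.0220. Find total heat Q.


Q1 (sensible, solid) = 9.7590 * 1.0440 * 22.5600 = 229.8502 kJ
Q2 (latent) = 9.7590 * 289.4740 = 2824.9768 kJ
Q3 (sensible, liquid) = 9.7590 * 4.0220 * 85.1170 = 3340.9017 kJ
Q_total = 6395.7286 kJ

6395.7286 kJ


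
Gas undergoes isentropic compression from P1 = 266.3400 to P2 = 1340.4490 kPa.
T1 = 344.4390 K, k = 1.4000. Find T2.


(k-1)/k = 0.2857
(P2/P1)^exp = 1.5868
T2 = 344.4390 * 1.5868 = 546.5509 K

546.5509 K


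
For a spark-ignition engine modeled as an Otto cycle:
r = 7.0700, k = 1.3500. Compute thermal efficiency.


r^(k-1) = 1.9829
eta = 1 - 1/1.9829 = 0.4957 = 49.5683%

49.5683%


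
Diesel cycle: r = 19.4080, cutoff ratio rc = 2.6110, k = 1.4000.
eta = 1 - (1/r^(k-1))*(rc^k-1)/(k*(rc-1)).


r^(k-1) = 3.2749
rc^k = 3.8329
eta = 0.6165 = 61.6453%

61.6453%


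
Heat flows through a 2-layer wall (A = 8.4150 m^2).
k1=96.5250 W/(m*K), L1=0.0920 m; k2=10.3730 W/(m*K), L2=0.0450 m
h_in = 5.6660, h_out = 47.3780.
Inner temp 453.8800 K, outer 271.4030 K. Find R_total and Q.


R_conv_in = 1/(5.6660*8.4150) = 0.0210
R_1 = 0.0920/(96.5250*8.4150) = 0.0001
R_2 = 0.0450/(10.3730*8.4150) = 0.0005
R_conv_out = 1/(47.3780*8.4150) = 0.0025
R_total = 0.0241 K/W
Q = 182.4770 / 0.0241 = 7568.3756 W

R_total = 0.0241 K/W, Q = 7568.3756 W


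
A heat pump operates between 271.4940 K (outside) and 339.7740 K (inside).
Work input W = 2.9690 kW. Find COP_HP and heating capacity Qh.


COP = 339.7740 / 68.2800 = 4.9762
Qh = 4.9762 * 2.9690 = 14.7743 kW

COP = 4.9762, Qh = 14.7743 kW


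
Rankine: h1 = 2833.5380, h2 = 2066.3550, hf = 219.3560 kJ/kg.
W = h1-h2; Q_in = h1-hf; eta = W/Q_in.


W = 767.1830 kJ/kg
Q_in = 2614.1820 kJ/kg
eta = 0.2935 = 29.3470%

eta = 29.3470%


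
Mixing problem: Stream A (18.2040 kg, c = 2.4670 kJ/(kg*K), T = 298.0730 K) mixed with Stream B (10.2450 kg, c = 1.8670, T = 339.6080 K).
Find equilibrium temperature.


num = 19882.0634
den = 64.0367
Tf = 310.4793 K

310.4793 K


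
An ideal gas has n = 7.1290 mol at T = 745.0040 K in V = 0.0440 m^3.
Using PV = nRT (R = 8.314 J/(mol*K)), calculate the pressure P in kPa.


P = nRT/V = 7.1290 * 8.314 * 745.0040 / 0.0440
= 44156.7641 / 0.0440 = 1003562.8194 Pa = 1003.5628 kPa

1003.5628 kPa


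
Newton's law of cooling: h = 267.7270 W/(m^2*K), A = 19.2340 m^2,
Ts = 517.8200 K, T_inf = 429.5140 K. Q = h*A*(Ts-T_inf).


dT = 88.3060 K
Q = 267.7270 * 19.2340 * 88.3060 = 454728.3135 W

454728.3135 W


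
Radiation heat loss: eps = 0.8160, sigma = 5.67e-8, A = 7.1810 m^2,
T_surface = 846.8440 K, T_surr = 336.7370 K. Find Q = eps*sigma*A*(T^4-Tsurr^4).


T^4 = 5.1430e+11
Tsurr^4 = 1.2858e+10
Q = 0.8160 * 5.67e-8 * 7.1810 * 5.0144e+11 = 166600.4504 W

166600.4504 W


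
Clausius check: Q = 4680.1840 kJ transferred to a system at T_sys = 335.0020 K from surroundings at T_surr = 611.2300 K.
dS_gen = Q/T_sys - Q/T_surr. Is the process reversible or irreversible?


dS_sys = 4680.1840/335.0020 = 13.9706 kJ/K
dS_surr = -4680.1840/611.2300 = -7.6570 kJ/K
dS_gen = 13.9706 - 7.6570 = 6.3136 kJ/K (irreversible)

dS_gen = 6.3136 kJ/K, irreversible


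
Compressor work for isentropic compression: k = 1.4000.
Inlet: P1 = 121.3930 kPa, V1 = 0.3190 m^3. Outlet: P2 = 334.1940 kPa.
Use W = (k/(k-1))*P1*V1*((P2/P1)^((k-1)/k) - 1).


(k-1)/k = 0.2857
(P2/P1)^exp = 1.3355
W = 3.5000 * 121.3930 * 0.3190 * (1.3355 - 1) = 45.4782 kJ

45.4782 kJ


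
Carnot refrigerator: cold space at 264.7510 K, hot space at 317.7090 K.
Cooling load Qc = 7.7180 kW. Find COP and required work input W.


COP = 264.7510 / 52.9580 = 4.9993
W = 7.7180 / 4.9993 = 1.5438 kW

COP = 4.9993, W = 1.5438 kW


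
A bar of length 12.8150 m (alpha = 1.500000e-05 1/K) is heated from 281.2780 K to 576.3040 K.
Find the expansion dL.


dT = 295.0260 K
dL = 1.500000e-05 * 12.8150 * 295.0260 = 0.056711 m
L_final = 12.871711 m

dL = 0.056711 m


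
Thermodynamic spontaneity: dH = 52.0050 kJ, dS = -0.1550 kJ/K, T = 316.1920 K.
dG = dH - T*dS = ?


T*dS = 316.1920 * -0.1550 = -49.0098 kJ
dG = 52.0050 + 49.0098 = 101.0148 kJ (non-spontaneous)

dG = 101.0148 kJ, non-spontaneous


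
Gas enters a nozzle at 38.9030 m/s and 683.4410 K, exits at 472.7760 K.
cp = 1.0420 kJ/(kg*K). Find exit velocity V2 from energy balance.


dT = 210.6650 K
2*cp*1000*dT = 439025.8600
V1^2 = 1513.4434
V2 = sqrt(440539.3034) = 663.7313 m/s

663.7313 m/s


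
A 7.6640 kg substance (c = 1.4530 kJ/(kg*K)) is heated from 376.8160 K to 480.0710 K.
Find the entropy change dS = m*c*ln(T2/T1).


T2/T1 = 1.2740
ln(T2/T1) = 0.2422
dS = 7.6640 * 1.4530 * 0.2422 = 2.6968 kJ/K

2.6968 kJ/K


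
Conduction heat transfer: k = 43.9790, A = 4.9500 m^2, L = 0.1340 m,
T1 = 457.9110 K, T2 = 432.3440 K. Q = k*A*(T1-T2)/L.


dT = 25.5670 K
Q = 43.9790 * 4.9500 * 25.5670 / 0.1340 = 41536.0814 W

41536.0814 W


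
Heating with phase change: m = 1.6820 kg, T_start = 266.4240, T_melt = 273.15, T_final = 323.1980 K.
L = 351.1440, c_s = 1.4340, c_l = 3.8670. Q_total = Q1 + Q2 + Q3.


Q1 (sensible, solid) = 1.6820 * 1.4340 * 6.7260 = 16.2230 kJ
Q2 (latent) = 1.6820 * 351.1440 = 590.6242 kJ
Q3 (sensible, liquid) = 1.6820 * 3.8670 * 50.0480 = 325.5269 kJ
Q_total = 932.3741 kJ

932.3741 kJ


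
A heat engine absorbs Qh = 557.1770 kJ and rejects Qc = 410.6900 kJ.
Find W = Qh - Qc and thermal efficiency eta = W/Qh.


W = 557.1770 - 410.6900 = 146.4870 kJ
eta = 146.4870 / 557.1770 = 0.2629 = 26.2909%

W = 146.4870 kJ, eta = 26.2909%


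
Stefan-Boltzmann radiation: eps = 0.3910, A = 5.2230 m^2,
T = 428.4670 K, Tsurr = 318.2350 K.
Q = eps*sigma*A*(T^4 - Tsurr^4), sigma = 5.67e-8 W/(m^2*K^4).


T^4 = 3.3703e+10
Tsurr^4 = 1.0256e+10
Q = 0.3910 * 5.67e-8 * 5.2230 * 2.3447e+10 = 2714.9540 W

2714.9540 W


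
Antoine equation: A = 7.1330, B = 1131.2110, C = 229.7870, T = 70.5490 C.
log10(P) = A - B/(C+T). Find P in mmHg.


C+T = 300.3360
B/(C+T) = 3.7665
log10(P) = 7.1330 - 3.7665 = 3.3665
P = 10^3.3665 = 2325.4935 mmHg

2325.4935 mmHg


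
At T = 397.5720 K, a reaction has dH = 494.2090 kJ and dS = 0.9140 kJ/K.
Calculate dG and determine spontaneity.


T*dS = 397.5720 * 0.9140 = 363.3808 kJ
dG = 494.2090 - 363.3808 = 130.8282 kJ (non-spontaneous)

dG = 130.8282 kJ, non-spontaneous


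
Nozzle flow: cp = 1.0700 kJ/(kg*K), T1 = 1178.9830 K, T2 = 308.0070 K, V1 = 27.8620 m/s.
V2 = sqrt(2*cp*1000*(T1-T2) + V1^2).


dT = 870.9760 K
2*cp*1000*dT = 1863888.6400
V1^2 = 776.2910
V2 = sqrt(1864664.9310) = 1365.5273 m/s

1365.5273 m/s


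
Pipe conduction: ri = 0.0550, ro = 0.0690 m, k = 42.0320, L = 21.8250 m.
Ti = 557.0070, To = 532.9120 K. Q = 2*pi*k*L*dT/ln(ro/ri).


dT = 24.0950 K
ln(ro/ri) = 0.2268
Q = 2*pi*42.0320*21.8250*24.0950 / 0.2268 = 612419.6963 W

612419.6963 W


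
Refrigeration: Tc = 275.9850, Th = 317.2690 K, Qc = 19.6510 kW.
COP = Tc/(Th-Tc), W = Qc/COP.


COP = 275.9850 / 41.2840 = 6.6850
W = 19.6510 / 6.6850 = 2.9396 kW

COP = 6.6850, W = 2.9396 kW


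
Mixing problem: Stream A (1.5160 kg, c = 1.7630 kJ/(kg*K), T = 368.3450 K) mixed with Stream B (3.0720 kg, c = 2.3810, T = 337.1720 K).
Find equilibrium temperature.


num = 3450.7003
den = 9.9871
Tf = 345.5144 K

345.5144 K


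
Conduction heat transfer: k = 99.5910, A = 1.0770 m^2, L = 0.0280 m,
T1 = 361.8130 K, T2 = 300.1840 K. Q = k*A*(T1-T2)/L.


dT = 61.6290 K
Q = 99.5910 * 1.0770 * 61.6290 / 0.0280 = 236082.0056 W

236082.0056 W


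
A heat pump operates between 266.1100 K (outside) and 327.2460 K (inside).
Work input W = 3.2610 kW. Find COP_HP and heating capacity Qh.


COP = 327.2460 / 61.1360 = 5.3528
Qh = 5.3528 * 3.2610 = 17.4553 kW

COP = 5.3528, Qh = 17.4553 kW


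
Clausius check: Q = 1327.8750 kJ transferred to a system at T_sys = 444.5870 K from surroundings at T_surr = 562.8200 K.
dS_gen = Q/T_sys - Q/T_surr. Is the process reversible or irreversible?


dS_sys = 1327.8750/444.5870 = 2.9868 kJ/K
dS_surr = -1327.8750/562.8200 = -2.3593 kJ/K
dS_gen = 2.9868 - 2.3593 = 0.6274 kJ/K (irreversible)

dS_gen = 0.6274 kJ/K, irreversible


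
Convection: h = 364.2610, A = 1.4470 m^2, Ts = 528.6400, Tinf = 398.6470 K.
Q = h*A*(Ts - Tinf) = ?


dT = 129.9930 K
Q = 364.2610 * 1.4470 * 129.9930 = 68517.4471 W

68517.4471 W


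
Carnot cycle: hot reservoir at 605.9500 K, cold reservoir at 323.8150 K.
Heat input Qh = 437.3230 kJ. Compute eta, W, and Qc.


eta = 1 - 323.8150/605.9500 = 0.4656
W = 0.4656 * 437.3230 = 203.6210 kJ
Qc = 437.3230 - 203.6210 = 233.7020 kJ

eta = 46.5608%, W = 203.6210 kJ, Qc = 233.7020 kJ


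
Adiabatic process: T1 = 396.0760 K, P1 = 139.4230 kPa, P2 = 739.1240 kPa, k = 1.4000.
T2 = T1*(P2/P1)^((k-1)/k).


(k-1)/k = 0.2857
(P2/P1)^exp = 1.6105
T2 = 396.0760 * 1.6105 = 637.8889 K

637.8889 K


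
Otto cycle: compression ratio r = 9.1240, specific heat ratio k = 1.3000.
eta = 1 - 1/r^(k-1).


r^(k-1) = 1.9411
eta = 1 - 1/1.9411 = 0.4848 = 48.4837%

48.4837%


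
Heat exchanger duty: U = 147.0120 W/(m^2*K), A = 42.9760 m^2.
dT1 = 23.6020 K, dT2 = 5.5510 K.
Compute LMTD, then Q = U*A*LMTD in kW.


LMTD = 12.4717 K
Q = 147.0120 * 42.9760 * 12.4717 = 78796.2354 W = 78.7962 kW

78.7962 kW


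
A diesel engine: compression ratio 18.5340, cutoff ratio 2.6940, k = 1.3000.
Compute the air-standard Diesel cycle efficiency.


r^(k-1) = 2.4010
rc^k = 3.6267
eta = 0.5032 = 50.3213%

50.3213%


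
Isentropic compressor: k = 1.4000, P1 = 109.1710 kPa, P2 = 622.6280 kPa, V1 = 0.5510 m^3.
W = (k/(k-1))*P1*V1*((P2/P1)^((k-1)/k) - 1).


(k-1)/k = 0.2857
(P2/P1)^exp = 1.6445
W = 3.5000 * 109.1710 * 0.5510 * (1.6445 - 1) = 135.6913 kJ

135.6913 kJ


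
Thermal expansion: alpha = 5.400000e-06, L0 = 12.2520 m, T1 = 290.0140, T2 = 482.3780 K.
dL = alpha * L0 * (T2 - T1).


dT = 192.3640 K
dL = 5.400000e-06 * 12.2520 * 192.3640 = 0.012727 m
L_final = 12.264727 m

dL = 0.012727 m


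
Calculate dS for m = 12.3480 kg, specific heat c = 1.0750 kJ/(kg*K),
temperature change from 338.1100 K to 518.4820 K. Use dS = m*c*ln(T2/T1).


T2/T1 = 1.5335
ln(T2/T1) = 0.4275
dS = 12.3480 * 1.0750 * 0.4275 = 5.6751 kJ/K

5.6751 kJ/K


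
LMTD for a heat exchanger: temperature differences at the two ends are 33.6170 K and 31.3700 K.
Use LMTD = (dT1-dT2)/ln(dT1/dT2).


dT1/dT2 = 1.0716
ln(dT1/dT2) = 0.0692
LMTD = 2.2470 / 0.0692 = 32.4805 K

32.4805 K


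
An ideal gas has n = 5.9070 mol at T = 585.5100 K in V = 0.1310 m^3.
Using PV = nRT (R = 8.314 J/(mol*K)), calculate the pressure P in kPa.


P = nRT/V = 5.9070 * 8.314 * 585.5100 / 0.1310
= 28754.8633 / 0.1310 = 219502.7736 Pa = 219.5028 kPa

219.5028 kPa
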